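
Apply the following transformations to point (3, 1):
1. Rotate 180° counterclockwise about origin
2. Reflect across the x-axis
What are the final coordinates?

Step 1: Rotate 180° → (-3, -1)
Step 2: Reflect across x-axis → (-3, 1)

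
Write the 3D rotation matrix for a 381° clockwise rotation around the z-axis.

Rotation matrix for clockwise 381° around z-axis:
A clockwise rotation by 381° is a counterclockwise rotation by -381°.
cos(-381°) = 0.9336, sin(-381°) = -0.3584
Result: [[0.9336, 0.3584, 0], [-0.3584, 0.9336, 0], [0, 0, 1]]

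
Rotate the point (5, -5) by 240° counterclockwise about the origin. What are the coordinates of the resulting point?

Rotation matrix for 240°: [[cos 240°, -sin 240°], [sin 240°, cos 240°]] ≈ [[-0.500000, 0.866025], [-0.866025, -0.500000]]
[[-0.500000, 0.866025], [-0.866025, -0.500000]] × [5, -5]ᵀ ≈ [-6.8301, -1.8301]ᵀ
Result: (-6.8301, -1.8301)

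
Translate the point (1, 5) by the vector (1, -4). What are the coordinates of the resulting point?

Translation by (1, -4) (homogeneous matrix [[1, 0, 1], [0, 1, -4], [0, 0, 1]]):
x' = 1 + 1 = 2
y' = 5 + -4 = 1
Result: (2, 1)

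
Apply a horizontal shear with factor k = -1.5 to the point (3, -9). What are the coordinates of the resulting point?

Shear matrix for horizontal shear with factor k = -1.5:
[[1, -1.50], [0, 1]]
Result: (3, -9) → (16.5, -9)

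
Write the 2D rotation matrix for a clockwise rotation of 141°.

Rotation matrix formula: [[cos θ, -sin θ], [sin θ, cos θ]]
A clockwise rotation by 141° is equivalent to a counterclockwise rotation by -141°.
For θ = -141°:
cos(-141°) = -0.7771
sin(-141°) = -0.6293
Result: [[-0.7771, 0.6293], [-0.6293, -0.7771]]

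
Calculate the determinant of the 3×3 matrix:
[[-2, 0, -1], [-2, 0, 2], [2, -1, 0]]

Expansion along first row:
det = -2·det([[0,2],[-1,0]]) - 0·det([[-2,2],[2,0]]) + -1·det([[-2,0],[2,-1]])
    = -2·(0·0 - 2·-1) - 0·(-2·0 - 2·2) + -1·(-2·-1 - 0·2)
    = -2·2 - 0·-4 + -1·2
    = -4 + 0 + -2 = -6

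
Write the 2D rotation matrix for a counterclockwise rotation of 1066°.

Rotation matrix formula: [[cos θ, -sin θ], [sin θ, cos θ]]
For θ = 1066°:
cos(1066°) = 0.9703
sin(1066°) = -0.2419
Result: [[0.9703, 0.2419], [-0.2419, 0.9703]]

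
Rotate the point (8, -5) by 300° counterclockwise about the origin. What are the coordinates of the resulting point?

Rotation matrix for 300°: [[cos 300°, -sin 300°], [sin 300°, cos 300°]] ≈ [[0.500000, 0.866025], [-0.866025, 0.500000]]
[[0.500000, 0.866025], [-0.866025, 0.500000]] × [8, -5]ᵀ ≈ [-0.3301, -9.4282]ᵀ
Result: (-0.3301, -9.4282)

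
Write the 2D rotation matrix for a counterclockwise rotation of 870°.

Rotation matrix formula: [[cos θ, -sin θ], [sin θ, cos θ]]
For θ = 870°:
cos(870°) = -√3/2
sin(870°) = 1/2
Result: [[-√3/2, -1/2], [1/2, -√3/2]]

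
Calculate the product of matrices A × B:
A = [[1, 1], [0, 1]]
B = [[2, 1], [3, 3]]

Matrix multiplication:
C[0][0] = 1×2 + 1×3 = 5
C[0][1] = 1×1 + 1×3 = 4
C[1][0] = 0×2 + 1×3 = 3
C[1][1] = 0×1 + 1×3 = 3
Result: [[5, 4], [3, 3]]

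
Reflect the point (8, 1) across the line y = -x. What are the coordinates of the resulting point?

Reflection across line y = -x: (8, 1) → (-1, -8)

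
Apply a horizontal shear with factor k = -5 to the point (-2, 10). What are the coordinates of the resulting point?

Shear matrix for horizontal shear with factor k = -5:
[[1, -5], [0, 1]]
Result: (-2, 10) → (-52, 10)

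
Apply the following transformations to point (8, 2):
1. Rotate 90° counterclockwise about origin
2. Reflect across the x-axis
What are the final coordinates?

Step 1: Rotate 90° → (-2, 8)
Step 2: Reflect across x-axis → (-2, -8)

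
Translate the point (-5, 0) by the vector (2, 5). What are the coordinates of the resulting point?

Translation by (2, 5) (homogeneous matrix [[1, 0, 2], [0, 1, 5], [0, 0, 1]]):
x' = -5 + 2 = -3
y' = 0 + 5 = 5
Result: (-3, 5)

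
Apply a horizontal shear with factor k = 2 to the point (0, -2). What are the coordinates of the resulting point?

Shear matrix for horizontal shear with factor k = 2:
[[1, 2], [0, 1]]
Result: (0, -2) → (-4, -2)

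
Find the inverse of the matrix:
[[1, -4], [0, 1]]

For [[a,b],[c,d]], inverse = (1/det)·[[d,-b],[-c,a]]
det = (1)(1) - (-4)(0) = 1 - 0 = 1
Inverse = [[1, 4], [0, 1]]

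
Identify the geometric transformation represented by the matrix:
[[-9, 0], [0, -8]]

This matrix represents: non-uniform scaling by sx = -9, sy = -8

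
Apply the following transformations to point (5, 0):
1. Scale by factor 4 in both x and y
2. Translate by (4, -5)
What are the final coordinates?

Step 1: Scale (5, 0) by 4 → (20, 0)
Step 2: Translate by (4, -5) → (24, -5)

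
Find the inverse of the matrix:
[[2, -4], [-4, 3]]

For [[a,b],[c,d]], inverse = (1/det)·[[d,-b],[-c,a]]
det = (2)(3) - (-4)(-4) = 6 - 16 = -10
Inverse = (1/-10)·[[3, 4], [4, 2]]
= [[-3/10, -2/5], [-2/5, -1/5]]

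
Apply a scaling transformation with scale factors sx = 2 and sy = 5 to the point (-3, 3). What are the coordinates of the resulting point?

Scaling matrix:
[[2, 0], [0, 5]]
Result: (-3 × 2, 3 × 5) = (-6, 15)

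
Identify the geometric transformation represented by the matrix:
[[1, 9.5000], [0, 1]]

This matrix represents: horizontal shear with factor 9.5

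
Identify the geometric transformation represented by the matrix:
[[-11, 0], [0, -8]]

This matrix represents: non-uniform scaling by sx = -11, sy = -8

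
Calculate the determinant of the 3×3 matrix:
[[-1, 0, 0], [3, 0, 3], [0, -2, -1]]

Expansion along first row:
det = -1·det([[0,3],[-2,-1]]) - 0·det([[3,3],[0,-1]]) + 0·det([[3,0],[0,-2]])
    = -1·(0·-1 - 3·-2) - 0·(3·-1 - 3·0) + 0·(3·-2 - 0·0)
    = -1·6 - 0·-3 + 0·-6
    = -6 + 0 + 0 = -6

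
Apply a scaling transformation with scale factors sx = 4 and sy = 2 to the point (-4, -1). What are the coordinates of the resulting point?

Scaling matrix:
[[4, 0], [0, 2]]
Result: (-4 × 4, -1 × 2) = (-16, -2)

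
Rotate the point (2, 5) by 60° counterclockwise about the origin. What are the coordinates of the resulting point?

Rotation matrix for 60°: [[cos 60°, -sin 60°], [sin 60°, cos 60°]] ≈ [[0.500000, -0.866025], [0.866025, 0.500000]]
[[0.500000, -0.866025], [0.866025, 0.500000]] × [2, 5]ᵀ ≈ [-3.3301, 4.2321]ᵀ
Result: (-3.3301, 4.2321)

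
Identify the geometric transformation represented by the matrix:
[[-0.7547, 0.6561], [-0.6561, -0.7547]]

This matrix represents: rotation by 221° counterclockwise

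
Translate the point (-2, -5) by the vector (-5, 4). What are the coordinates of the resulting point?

Translation by (-5, 4) (homogeneous matrix [[1, 0, -5], [0, 1, 4], [0, 0, 1]]):
x' = -2 + -5 = -7
y' = -5 + 4 = -1
Result: (-7, -1)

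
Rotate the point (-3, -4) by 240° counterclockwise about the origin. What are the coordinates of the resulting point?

Rotation matrix for 240°: [[cos 240°, -sin 240°], [sin 240°, cos 240°]] ≈ [[-0.500000, 0.866025], [-0.866025, -0.500000]]
[[-0.500000, 0.866025], [-0.866025, -0.500000]] × [-3, -4]ᵀ ≈ [-1.9641, 4.5981]ᵀ
Result: (-1.9641, 4.5981)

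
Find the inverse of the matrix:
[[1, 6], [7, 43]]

For [[a,b],[c,d]], inverse = (1/det)·[[d,-b],[-c,a]]
det = (1)(43) - (6)(7) = 43 - 42 = 1
Inverse = [[43, -6], [-7, 1]]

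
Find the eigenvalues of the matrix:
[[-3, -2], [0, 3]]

Characteristic equation: det(A - λI) = 0
λ² - (trace)λ + (det) = 0
trace = -3 + 3 = 0, det = (-3)(3) - (-2)(0) = -9
λ² - (0)λ + (-9) = 0
λ = (0 ± √((0)² - 4·(-9))) / 2 = (0 ± √36) / 2
Solving: λ = -3, 3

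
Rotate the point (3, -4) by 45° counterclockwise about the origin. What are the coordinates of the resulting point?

Rotation matrix for 45°: [[cos 45°, -sin 45°], [sin 45°, cos 45°]] ≈ [[0.707107, -0.707107], [0.707107, 0.707107]]
[[0.707107, -0.707107], [0.707107, 0.707107]] × [3, -4]ᵀ ≈ [4.9497, -0.7071]ᵀ
Result: (4.9497, -0.7071)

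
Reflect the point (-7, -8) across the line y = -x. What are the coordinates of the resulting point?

Reflection across line y = -x: (-7, -8) → (8, 7)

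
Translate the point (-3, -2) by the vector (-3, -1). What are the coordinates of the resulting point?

Translation by (-3, -1) (homogeneous matrix [[1, 0, -3], [0, 1, -1], [0, 0, 1]]):
x' = -3 + -3 = -6
y' = -2 + -1 = -3
Result: (-6, -3)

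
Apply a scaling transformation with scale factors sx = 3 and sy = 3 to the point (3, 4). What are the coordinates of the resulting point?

Scaling matrix:
[[3, 0], [0, 3]]
Result: (3 × 3, 4 × 3) = (9, 12)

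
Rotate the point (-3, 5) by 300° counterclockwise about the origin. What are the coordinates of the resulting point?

Rotation matrix for 300°: [[cos 300°, -sin 300°], [sin 300°, cos 300°]] ≈ [[0.500000, 0.866025], [-0.866025, 0.500000]]
[[0.500000, 0.866025], [-0.866025, 0.500000]] × [-3, 5]ᵀ ≈ [2.8301, 5.0981]ᵀ
Result: (2.8301, 5.0981)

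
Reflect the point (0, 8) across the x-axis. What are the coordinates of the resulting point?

Reflection across x-axis: (0, 8) → (0, -8)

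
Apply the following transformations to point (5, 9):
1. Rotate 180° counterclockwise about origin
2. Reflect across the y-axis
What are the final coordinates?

Step 1: Rotate 180° → (-5, -9)
Step 2: Reflect across y-axis → (5, -9)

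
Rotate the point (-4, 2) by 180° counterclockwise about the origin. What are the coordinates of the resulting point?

Rotation matrix for 180°: [[cos 180°, -sin 180°], [sin 180°, cos 180°]] = [[-1, 0], [0, -1]]
[[-1, 0], [0, -1]] × [-4, 2]ᵀ = [4, -2]ᵀ
Result: (4, -2)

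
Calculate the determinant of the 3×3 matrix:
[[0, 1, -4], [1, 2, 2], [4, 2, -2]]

Expansion along first row:
det = 0·det([[2,2],[2,-2]]) - 1·det([[1,2],[4,-2]]) + -4·det([[1,2],[4,2]])
    = 0·(2·-2 - 2·2) - 1·(1·-2 - 2·4) + -4·(1·2 - 2·4)
    = 0·-8 - 1·-10 + -4·-6
    = 0 + 10 + 24 = 34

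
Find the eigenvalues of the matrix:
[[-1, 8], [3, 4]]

Characteristic equation: det(A - λI) = 0
λ² - (trace)λ + (det) = 0
trace = -1 + 4 = 3, det = (-1)(4) - (8)(3) = -28
λ² - (3)λ + (-28) = 0
λ = (3 ± √((3)² - 4·(-28))) / 2 = (3 ± √121) / 2
Solving: λ = -4, 7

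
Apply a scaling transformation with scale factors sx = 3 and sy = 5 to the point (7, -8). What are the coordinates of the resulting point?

Scaling matrix:
[[3, 0], [0, 5]]
Result: (7 × 3, -8 × 5) = (21, -40)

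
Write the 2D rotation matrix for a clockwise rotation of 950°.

Rotation matrix formula: [[cos θ, -sin θ], [sin θ, cos θ]]
A clockwise rotation by 950° is equivalent to a counterclockwise rotation by -950°.
For θ = -950°:
cos(-950°) = -0.6428
sin(-950°) = 0.7660
Result: [[-0.6428, -0.7660], [0.7660, -0.6428]]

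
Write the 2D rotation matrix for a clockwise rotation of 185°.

Rotation matrix formula: [[cos θ, -sin θ], [sin θ, cos θ]]
A clockwise rotation by 185° is equivalent to a counterclockwise rotation by -185°.
For θ = -185°:
cos(-185°) = -0.9962
sin(-185°) = 0.0872
Result: [[-0.9962, -0.0872], [0.0872, -0.9962]]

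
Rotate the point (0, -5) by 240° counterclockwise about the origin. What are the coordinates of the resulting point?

Rotation matrix for 240°: [[cos 240°, -sin 240°], [sin 240°, cos 240°]] ≈ [[-0.500000, 0.866025], [-0.866025, -0.500000]]
[[-0.500000, 0.866025], [-0.866025, -0.500000]] × [0, -5]ᵀ ≈ [-4.3301, 2.5000]ᵀ
Result: (-4.3301, 2.5000)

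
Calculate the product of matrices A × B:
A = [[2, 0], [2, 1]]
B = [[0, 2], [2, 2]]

Matrix multiplication:
C[0][0] = 2×0 + 0×2 = 0
C[0][1] = 2×2 + 0×2 = 4
C[1][0] = 2×0 + 1×2 = 2
C[1][1] = 2×2 + 1×2 = 6
Result: [[0, 4], [2, 6]]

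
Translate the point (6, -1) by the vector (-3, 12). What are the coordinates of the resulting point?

Translation by (-3, 12) (homogeneous matrix [[1, 0, -3], [0, 1, 12], [0, 0, 1]]):
x' = 6 + -3 = 3
y' = -1 + 12 = 11
Result: (3, 11)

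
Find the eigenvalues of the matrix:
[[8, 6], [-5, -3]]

Characteristic equation: det(A - λI) = 0
λ² - (trace)λ + (det) = 0
trace = 8 + -3 = 5, det = (8)(-3) - (6)(-5) = 6
λ² - (5)λ + (6) = 0
λ = (5 ± √((5)² - 4·(6))) / 2 = (5 ± √1) / 2
Solving: λ = 2, 3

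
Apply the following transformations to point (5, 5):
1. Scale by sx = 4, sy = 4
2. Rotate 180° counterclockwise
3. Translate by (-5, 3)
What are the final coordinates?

Step 1: Scale → (20, 20)
Step 2: Rotate 180° → (-20, -20)
Step 3: Translate → (-25, -17)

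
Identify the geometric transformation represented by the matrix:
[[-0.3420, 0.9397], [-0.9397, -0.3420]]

This matrix represents: rotation by 250° counterclockwise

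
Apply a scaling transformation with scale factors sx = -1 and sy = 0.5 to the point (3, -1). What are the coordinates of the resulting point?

Scaling matrix:
[[-1, 0], [0, 0.50]]
Result: (3 × -1, -1 × 0.5) = (-3, -0.5)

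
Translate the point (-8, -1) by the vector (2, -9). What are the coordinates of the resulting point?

Translation by (2, -9) (homogeneous matrix [[1, 0, 2], [0, 1, -9], [0, 0, 1]]):
x' = -8 + 2 = -6
y' = -1 + -9 = -10
Result: (-6, -10)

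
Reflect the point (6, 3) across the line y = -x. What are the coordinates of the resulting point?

Reflection across line y = -x: (6, 3) → (-3, -6)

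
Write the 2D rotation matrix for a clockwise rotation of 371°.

Rotation matrix formula: [[cos θ, -sin θ], [sin θ, cos θ]]
A clockwise rotation by 371° is equivalent to a counterclockwise rotation by -371°.
For θ = -371°:
cos(-371°) = 0.9816
sin(-371°) = -0.1908
Result: [[0.9816, 0.1908], [-0.1908, 0.9816]]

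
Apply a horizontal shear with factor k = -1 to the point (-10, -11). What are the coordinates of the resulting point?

Shear matrix for horizontal shear with factor k = -1:
[[1, -1], [0, 1]]
Result: (-10, -11) → (1, -11)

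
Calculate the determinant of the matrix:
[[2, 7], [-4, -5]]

For a 2×2 matrix [[a, b], [c, d]], det = ad - bc
det = (2)(-5) - (7)(-4) = -10 - -28 = 18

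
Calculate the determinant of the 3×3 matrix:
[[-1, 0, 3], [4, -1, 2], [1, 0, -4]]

Expansion along first row:
det = -1·det([[-1,2],[0,-4]]) - 0·det([[4,2],[1,-4]]) + 3·det([[4,-1],[1,0]])
    = -1·(-1·-4 - 2·0) - 0·(4·-4 - 2·1) + 3·(4·0 - -1·1)
    = -1·4 - 0·-18 + 3·1
    = -4 + 0 + 3 = -1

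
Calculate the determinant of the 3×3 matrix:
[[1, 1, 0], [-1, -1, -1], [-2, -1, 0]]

Expansion along first row:
det = 1·det([[-1,-1],[-1,0]]) - 1·det([[-1,-1],[-2,0]]) + 0·det([[-1,-1],[-2,-1]])
    = 1·(-1·0 - -1·-1) - 1·(-1·0 - -1·-2) + 0·(-1·-1 - -1·-2)
    = 1·-1 - 1·-2 + 0·-1
    = -1 + 2 + 0 = 1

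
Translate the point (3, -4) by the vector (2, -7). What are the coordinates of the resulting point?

Translation by (2, -7) (homogeneous matrix [[1, 0, 2], [0, 1, -7], [0, 0, 1]]):
x' = 3 + 2 = 5
y' = -4 + -7 = -11
Result: (5, -11)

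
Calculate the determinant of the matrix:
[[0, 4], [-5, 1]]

For a 2×2 matrix [[a, b], [c, d]], det = ad - bc
det = (0)(1) - (4)(-5) = 0 - -20 = 20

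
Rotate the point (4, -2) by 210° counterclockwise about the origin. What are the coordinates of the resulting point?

Rotation matrix for 210°: [[cos 210°, -sin 210°], [sin 210°, cos 210°]] ≈ [[-0.866025, 0.500000], [-0.500000, -0.866025]]
[[-0.866025, 0.500000], [-0.500000, -0.866025]] × [4, -2]ᵀ ≈ [-4.4641, -0.2679]ᵀ
Result: (-4.4641, -0.2679)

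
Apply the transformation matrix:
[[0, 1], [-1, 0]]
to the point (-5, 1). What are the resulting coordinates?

Matrix multiplication:
[[0, 1], [-1, 0]] × [-5, 1]ᵀ
= [(0)(-5) + (1)(1), (-1)(-5) + (0)(1)]ᵀ
= [1, 5]ᵀ
Result: (1, 5)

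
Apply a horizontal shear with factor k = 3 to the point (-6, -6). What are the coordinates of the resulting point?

Shear matrix for horizontal shear with factor k = 3:
[[1, 3], [0, 1]]
Result: (-6, -6) → (-24, -6)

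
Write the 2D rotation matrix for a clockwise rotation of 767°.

Rotation matrix formula: [[cos θ, -sin θ], [sin θ, cos θ]]
A clockwise rotation by 767° is equivalent to a counterclockwise rotation by -767°.
For θ = -767°:
cos(-767°) = 0.6820
sin(-767°) = -0.7314
Result: [[0.6820, 0.7314], [-0.7314, 0.6820]]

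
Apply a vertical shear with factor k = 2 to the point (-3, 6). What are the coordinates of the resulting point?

Shear matrix for vertical shear with factor k = 2:
[[1, 0], [2, 1]]
Result: (-3, 6) → (-3, 0)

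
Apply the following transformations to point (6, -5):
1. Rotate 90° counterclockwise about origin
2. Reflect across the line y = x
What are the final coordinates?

Step 1: Rotate 90° → (5, 6)
Step 2: Reflect across line y = x → (6, 5)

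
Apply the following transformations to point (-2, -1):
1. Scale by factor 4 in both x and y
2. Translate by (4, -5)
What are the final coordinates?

Step 1: Scale (-2, -1) by 4 → (-8, -4)
Step 2: Translate by (4, -5) → (-4, -9)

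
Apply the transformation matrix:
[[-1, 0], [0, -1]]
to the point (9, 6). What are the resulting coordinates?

Matrix multiplication:
[[-1, 0], [0, -1]] × [9, 6]ᵀ
= [(-1)(9) + (0)(6), (0)(9) + (-1)(6)]ᵀ
= [-9, -6]ᵀ
Result: (-9, -6)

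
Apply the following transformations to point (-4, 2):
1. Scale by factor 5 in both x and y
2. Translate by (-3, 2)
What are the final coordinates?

Step 1: Scale (-4, 2) by 5 → (-20, 10)
Step 2: Translate by (-3, 2) → (-23, 12)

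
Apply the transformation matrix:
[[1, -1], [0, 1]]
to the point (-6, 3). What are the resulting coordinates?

Matrix multiplication:
[[1, -1], [0, 1]] × [-6, 3]ᵀ
= [(1)(-6) + (-1)(3), (0)(-6) + (1)(3)]ᵀ
= [-9, 3]ᵀ
Result: (-9, 3)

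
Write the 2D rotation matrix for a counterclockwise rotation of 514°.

Rotation matrix formula: [[cos θ, -sin θ], [sin θ, cos θ]]
For θ = 514°:
cos(514°) = -0.8988
sin(514°) = 0.4384
Result: [[-0.8988, -0.4384], [0.4384, -0.8988]]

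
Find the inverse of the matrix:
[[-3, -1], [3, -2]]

For [[a,b],[c,d]], inverse = (1/det)·[[d,-b],[-c,a]]
det = (-3)(-2) - (-1)(3) = 6 - -3 = 9
Inverse = (1/9)·[[-2, 1], [-3, -3]]
= [[-2/9, 1/9], [-1/3, -1/3]]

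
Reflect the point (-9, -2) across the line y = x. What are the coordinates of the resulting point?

Reflection across line y = x: (-9, -2) → (-2, -9)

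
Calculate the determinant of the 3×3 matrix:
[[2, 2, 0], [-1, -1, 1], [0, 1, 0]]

Expansion along first row:
det = 2·det([[-1,1],[1,0]]) - 2·det([[-1,1],[0,0]]) + 0·det([[-1,-1],[0,1]])
    = 2·(-1·0 - 1·1) - 2·(-1·0 - 1·0) + 0·(-1·1 - -1·0)
    = 2·-1 - 2·0 + 0·-1
    = -2 + 0 + 0 = -2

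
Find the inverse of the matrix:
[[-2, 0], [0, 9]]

For [[a,b],[c,d]], inverse = (1/det)·[[d,-b],[-c,a]]
det = (-2)(9) - (0)(0) = -18 - 0 = -18
Inverse = (1/-18)·[[9, 0], [0, -2]]
= [[-1/2, 0], [0, 1/9]]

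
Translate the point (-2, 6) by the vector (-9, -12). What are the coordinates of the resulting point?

Translation by (-9, -12) (homogeneous matrix [[1, 0, -9], [0, 1, -12], [0, 0, 1]]):
x' = -2 + -9 = -11
y' = 6 + -12 = -6
Result: (-11, -6)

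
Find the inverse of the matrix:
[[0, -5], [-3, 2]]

For [[a,b],[c,d]], inverse = (1/det)·[[d,-b],[-c,a]]
det = (0)(2) - (-5)(-3) = 0 - 15 = -15
Inverse = (1/-15)·[[2, 5], [3, 0]]
= [[-2/15, -1/3], [-1/5, 0]]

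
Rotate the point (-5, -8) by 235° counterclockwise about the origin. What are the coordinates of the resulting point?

Rotation matrix for 235°: [[cos 235°, -sin 235°], [sin 235°, cos 235°]] ≈ [[-0.573576, 0.819152], [-0.819152, -0.573576]]
[[-0.573576, 0.819152], [-0.819152, -0.573576]] × [-5, -8]ᵀ ≈ [-3.6853, 8.6844]ᵀ
Result: (-3.6853, 8.6844)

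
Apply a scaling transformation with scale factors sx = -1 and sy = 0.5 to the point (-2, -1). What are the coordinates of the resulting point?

Scaling matrix:
[[-1, 0], [0, 0.50]]
Result: (-2 × -1, -1 × 0.5) = (2, -0.5)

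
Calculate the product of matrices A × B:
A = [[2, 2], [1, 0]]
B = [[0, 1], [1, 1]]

Matrix multiplication:
C[0][0] = 2×0 + 2×1 = 2
C[0][1] = 2×1 + 2×1 = 4
C[1][0] = 1×0 + 0×1 = 0
C[1][1] = 1×1 + 0×1 = 1
Result: [[2, 4], [0, 1]]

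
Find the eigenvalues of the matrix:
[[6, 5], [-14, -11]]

Characteristic equation: det(A - λI) = 0
λ² - (trace)λ + (det) = 0
trace = 6 + -11 = -5, det = (6)(-11) - (5)(-14) = 4
λ² - (-5)λ + (4) = 0
λ = (-5 ± √((-5)² - 4·(4))) / 2 = (-5 ± √9) / 2
Solving: λ = -4, -1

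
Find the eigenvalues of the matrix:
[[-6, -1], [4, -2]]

Characteristic equation: det(A - λI) = 0
λ² - (trace)λ + (det) = 0
trace = -6 + -2 = -8, det = (-6)(-2) - (-1)(4) = 16
λ² - (-8)λ + (16) = 0
λ = (-8 ± √((-8)² - 4·(16))) / 2 = (-8 ± √0) / 2
Solving: λ = -4, -4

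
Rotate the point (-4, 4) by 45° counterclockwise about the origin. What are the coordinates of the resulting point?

Rotation matrix for 45°: [[cos 45°, -sin 45°], [sin 45°, cos 45°]] ≈ [[0.707107, -0.707107], [0.707107, 0.707107]]
[[0.707107, -0.707107], [0.707107, 0.707107]] × [-4, 4]ᵀ ≈ [-5.6569, 0]ᵀ
Result: (-5.6569, 0)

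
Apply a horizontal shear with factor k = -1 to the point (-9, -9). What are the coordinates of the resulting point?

Shear matrix for horizontal shear with factor k = -1:
[[1, -1], [0, 1]]
Result: (-9, -9) → (0, -9)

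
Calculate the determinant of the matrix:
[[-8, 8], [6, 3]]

For a 2×2 matrix [[a, b], [c, d]], det = ad - bc
det = (-8)(3) - (8)(6) = -24 - 48 = -72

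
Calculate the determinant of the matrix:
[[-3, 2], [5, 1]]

For a 2×2 matrix [[a, b], [c, d]], det = ad - bc
det = (-3)(1) - (2)(5) = -3 - 10 = -13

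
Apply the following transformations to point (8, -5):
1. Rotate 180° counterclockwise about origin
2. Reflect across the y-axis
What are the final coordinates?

Step 1: Rotate 180° → (-8, 5)
Step 2: Reflect across y-axis → (8, 5)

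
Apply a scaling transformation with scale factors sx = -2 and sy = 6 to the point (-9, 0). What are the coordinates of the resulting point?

Scaling matrix:
[[-2, 0], [0, 6]]
Result: (-9 × -2, 0 × 6) = (18, 0)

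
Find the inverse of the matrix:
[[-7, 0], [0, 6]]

For [[a,b],[c,d]], inverse = (1/det)·[[d,-b],[-c,a]]
det = (-7)(6) - (0)(0) = -42 - 0 = -42
Inverse = (1/-42)·[[6, 0], [0, -7]]
= [[-1/7, 0], [0, 1/6]]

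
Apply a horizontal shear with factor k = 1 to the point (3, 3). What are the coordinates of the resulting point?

Shear matrix for horizontal shear with factor k = 1:
[[1, 1], [0, 1]]
Result: (3, 3) → (6, 3)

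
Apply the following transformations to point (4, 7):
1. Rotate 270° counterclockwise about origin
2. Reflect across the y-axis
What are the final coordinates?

Step 1: Rotate 270° → (7, -4)
Step 2: Reflect across y-axis → (-7, -4)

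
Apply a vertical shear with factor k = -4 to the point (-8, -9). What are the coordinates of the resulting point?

Shear matrix for vertical shear with factor k = -4:
[[1, 0], [-4, 1]]
Result: (-8, -9) → (-8, 23)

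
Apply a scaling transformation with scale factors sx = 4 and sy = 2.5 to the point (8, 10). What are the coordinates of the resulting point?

Scaling matrix:
[[4, 0], [0, 2.50]]
Result: (8 × 4, 10 × 2.5) = (32, 25)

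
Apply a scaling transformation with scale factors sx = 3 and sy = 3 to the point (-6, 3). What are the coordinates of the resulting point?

Scaling matrix:
[[3, 0], [0, 3]]
Result: (-6 × 3, 3 × 3) = (-18, 9)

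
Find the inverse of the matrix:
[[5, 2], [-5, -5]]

For [[a,b],[c,d]], inverse = (1/det)·[[d,-b],[-c,a]]
det = (5)(-5) - (2)(-5) = -25 - -10 = -15
Inverse = (1/-15)·[[-5, -2], [5, 5]]
= [[1/3, 2/15], [-1/3, -1/3]]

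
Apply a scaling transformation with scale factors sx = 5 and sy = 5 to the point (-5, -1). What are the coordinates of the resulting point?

Scaling matrix:
[[5, 0], [0, 5]]
Result: (-5 × 5, -1 × 5) = (-25, -5)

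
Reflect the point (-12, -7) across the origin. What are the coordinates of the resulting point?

Reflection across origin: (-12, -7) → (12, 7)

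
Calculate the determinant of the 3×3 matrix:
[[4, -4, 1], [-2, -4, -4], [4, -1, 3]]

Expansion along first row:
det = 4·det([[-4,-4],[-1,3]]) - -4·det([[-2,-4],[4,3]]) + 1·det([[-2,-4],[4,-1]])
    = 4·(-4·3 - -4·-1) - -4·(-2·3 - -4·4) + 1·(-2·-1 - -4·4)
    = 4·-16 - -4·10 + 1·18
    = -64 + 40 + 18 = -6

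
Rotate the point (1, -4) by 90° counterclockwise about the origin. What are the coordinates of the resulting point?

Rotation matrix for 90°: [[cos 90°, -sin 90°], [sin 90°, cos 90°]] = [[0, -1], [1, 0]]
[[0, -1], [1, 0]] × [1, -4]ᵀ = [4, 1]ᵀ
Result: (4, 1)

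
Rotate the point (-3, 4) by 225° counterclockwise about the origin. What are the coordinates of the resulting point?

Rotation matrix for 225°: [[cos 225°, -sin 225°], [sin 225°, cos 225°]] ≈ [[-0.707107, 0.707107], [-0.707107, -0.707107]]
[[-0.707107, 0.707107], [-0.707107, -0.707107]] × [-3, 4]ᵀ ≈ [4.9497, -0.7071]ᵀ
Result: (4.9497, -0.7071)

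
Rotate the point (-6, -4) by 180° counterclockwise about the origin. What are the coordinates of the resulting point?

Rotation matrix for 180°: [[cos 180°, -sin 180°], [sin 180°, cos 180°]] = [[-1, 0], [0, -1]]
[[-1, 0], [0, -1]] × [-6, -4]ᵀ = [6, 4]ᵀ
Result: (6, 4)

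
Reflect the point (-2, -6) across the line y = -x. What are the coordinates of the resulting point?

Reflection across line y = -x: (-2, -6) → (6, 2)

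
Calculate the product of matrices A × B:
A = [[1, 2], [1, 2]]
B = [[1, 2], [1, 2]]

Matrix multiplication:
C[0][0] = 1×1 + 2×1 = 3
C[0][1] = 1×2 + 2×2 = 6
C[1][0] = 1×1 + 2×1 = 3
C[1][1] = 1×2 + 2×2 = 6
Result: [[3, 6], [3, 6]]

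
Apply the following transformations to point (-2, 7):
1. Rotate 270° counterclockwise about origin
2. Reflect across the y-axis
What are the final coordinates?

Step 1: Rotate 270° → (7, 2)
Step 2: Reflect across y-axis → (-7, 2)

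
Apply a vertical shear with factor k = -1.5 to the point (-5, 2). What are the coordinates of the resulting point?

Shear matrix for vertical shear with factor k = -1.5:
[[1, 0], [-1.50, 1]]
Result: (-5, 2) → (-5, 9.5)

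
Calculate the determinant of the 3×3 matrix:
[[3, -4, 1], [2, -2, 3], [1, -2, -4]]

Expansion along first row:
det = 3·det([[-2,3],[-2,-4]]) - -4·det([[2,3],[1,-4]]) + 1·det([[2,-2],[1,-2]])
    = 3·(-2·-4 - 3·-2) - -4·(2·-4 - 3·1) + 1·(2·-2 - -2·1)
    = 3·14 - -4·-11 + 1·-2
    = 42 + -44 + -2 = -4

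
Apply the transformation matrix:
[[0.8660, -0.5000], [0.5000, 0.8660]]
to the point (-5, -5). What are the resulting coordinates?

Matrix multiplication:
[[0.8660, -0.5000], [0.5000, 0.8660]] × [-5, -5]ᵀ
= [(0.8660)(-5) + (-0.5000)(-5), (0.5000)(-5) + (0.8660)(-5)]ᵀ
= [-1.8300, -6.8300]ᵀ
Result: (-1.8300, -6.8300)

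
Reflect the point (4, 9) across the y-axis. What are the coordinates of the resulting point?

Reflection across y-axis: (4, 9) → (-4, 9)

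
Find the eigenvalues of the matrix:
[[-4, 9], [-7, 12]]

Characteristic equation: det(A - λI) = 0
λ² - (trace)λ + (det) = 0
trace = -4 + 12 = 8, det = (-4)(12) - (9)(-7) = 15
λ² - (8)λ + (15) = 0
λ = (8 ± √((8)² - 4·(15))) / 2 = (8 ± √4) / 2
Solving: λ = 3, 5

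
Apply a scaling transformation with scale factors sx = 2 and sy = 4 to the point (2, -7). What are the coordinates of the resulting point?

Scaling matrix:
[[2, 0], [0, 4]]
Result: (2 × 2, -7 × 4) = (4, -28)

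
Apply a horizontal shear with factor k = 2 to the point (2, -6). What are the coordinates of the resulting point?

Shear matrix for horizontal shear with factor k = 2:
[[1, 2], [0, 1]]
Result: (2, -6) → (-10, -6)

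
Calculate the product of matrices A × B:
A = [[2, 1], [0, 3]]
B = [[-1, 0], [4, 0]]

Matrix multiplication:
C[0][0] = 2×-1 + 1×4 = 2
C[0][1] = 2×0 + 1×0 = 0
C[1][0] = 0×-1 + 3×4 = 12
C[1][1] = 0×0 + 3×0 = 0
Result: [[2, 0], [12, 0]]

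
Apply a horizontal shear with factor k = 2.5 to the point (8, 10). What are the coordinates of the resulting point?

Shear matrix for horizontal shear with factor k = 2.5:
[[1, 2.50], [0, 1]]
Result: (8, 10) → (33, 10)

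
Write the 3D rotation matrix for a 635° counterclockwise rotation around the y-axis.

Rotation matrix for counterclockwise 635° around y-axis:
cos(635°) = 0.0872, sin(635°) = -0.9962
Result: [[0.0872, 0, -0.9962], [0, 1, 0], [0.9962, 0, 0.0872]]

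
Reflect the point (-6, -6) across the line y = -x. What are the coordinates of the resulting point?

Reflection across line y = -x: (-6, -6) → (6, 6)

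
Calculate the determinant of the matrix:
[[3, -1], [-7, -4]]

For a 2×2 matrix [[a, b], [c, d]], det = ad - bc
det = (3)(-4) - (-1)(-7) = -12 - 7 = -19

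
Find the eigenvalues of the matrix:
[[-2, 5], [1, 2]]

Characteristic equation: det(A - λI) = 0
λ² - (trace)λ + (det) = 0
trace = -2 + 2 = 0, det = (-2)(2) - (5)(1) = -9
λ² - (0)λ + (-9) = 0
λ = (0 ± √((0)² - 4·(-9))) / 2 = (0 ± √36) / 2
Solving: λ = -3, 3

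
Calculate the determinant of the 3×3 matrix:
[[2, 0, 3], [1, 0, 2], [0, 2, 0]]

Expansion along first row:
det = 2·det([[0,2],[2,0]]) - 0·det([[1,2],[0,0]]) + 3·det([[1,0],[0,2]])
    = 2·(0·0 - 2·2) - 0·(1·0 - 2·0) + 3·(1·2 - 0·0)
    = 2·-4 - 0·0 + 3·2
    = -8 + 0 + 6 = -2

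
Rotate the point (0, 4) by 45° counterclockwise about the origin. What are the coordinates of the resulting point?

Rotation matrix for 45°: [[cos 45°, -sin 45°], [sin 45°, cos 45°]] ≈ [[0.707107, -0.707107], [0.707107, 0.707107]]
[[0.707107, -0.707107], [0.707107, 0.707107]] × [0, 4]ᵀ ≈ [-2.8284, 2.8284]ᵀ
Result: (-2.8284, 2.8284)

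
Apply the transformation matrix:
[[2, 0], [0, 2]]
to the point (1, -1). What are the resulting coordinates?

Matrix multiplication:
[[2, 0], [0, 2]] × [1, -1]ᵀ
= [(2)(1) + (0)(-1), (0)(1) + (2)(-1)]ᵀ
= [2, -2]ᵀ
Result: (2, -2)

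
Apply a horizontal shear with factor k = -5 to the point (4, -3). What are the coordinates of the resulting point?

Shear matrix for horizontal shear with factor k = -5:
[[1, -5], [0, 1]]
Result: (4, -3) → (19, -3)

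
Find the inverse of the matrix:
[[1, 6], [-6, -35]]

For [[a,b],[c,d]], inverse = (1/det)·[[d,-b],[-c,a]]
det = (1)(-35) - (6)(-6) = -35 - -36 = 1
Inverse = [[-35, -6], [6, 1]]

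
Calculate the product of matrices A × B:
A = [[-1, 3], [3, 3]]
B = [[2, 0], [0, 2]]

Matrix multiplication:
C[0][0] = -1×2 + 3×0 = -2
C[0][1] = -1×0 + 3×2 = 6
C[1][0] = 3×2 + 3×0 = 6
C[1][1] = 3×0 + 3×2 = 6
Result: [[-2, 6], [6, 6]]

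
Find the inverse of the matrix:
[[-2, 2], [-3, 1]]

For [[a,b],[c,d]], inverse = (1/det)·[[d,-b],[-c,a]]
det = (-2)(1) - (2)(-3) = -2 - -6 = 4
Inverse = (1/4)·[[1, -2], [3, -2]]
= [[1/4, -1/2], [3/4, -1/2]]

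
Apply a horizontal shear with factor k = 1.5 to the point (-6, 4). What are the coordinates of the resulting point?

Shear matrix for horizontal shear with factor k = 1.5:
[[1, 1.50], [0, 1]]
Result: (-6, 4) → (0, 4)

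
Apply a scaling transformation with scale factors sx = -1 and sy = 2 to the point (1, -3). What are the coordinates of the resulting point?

Scaling matrix:
[[-1, 0], [0, 2]]
Result: (1 × -1, -3 × 2) = (-1, -6)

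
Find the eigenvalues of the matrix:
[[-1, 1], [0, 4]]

Characteristic equation: det(A - λI) = 0
λ² - (trace)λ + (det) = 0
trace = -1 + 4 = 3, det = (-1)(4) - (1)(0) = -4
λ² - (3)λ + (-4) = 0
λ = (3 ± √((3)² - 4·(-4))) / 2 = (3 ± √25) / 2
Solving: λ = -1, 4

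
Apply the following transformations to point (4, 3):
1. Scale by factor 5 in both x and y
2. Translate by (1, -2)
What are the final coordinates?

Step 1: Scale (4, 3) by 5 → (20, 15)
Step 2: Translate by (1, -2) → (21, 13)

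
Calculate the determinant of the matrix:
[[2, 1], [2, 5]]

For a 2×2 matrix [[a, b], [c, d]], det = ad - bc
det = (2)(5) - (1)(2) = 10 - 2 = 8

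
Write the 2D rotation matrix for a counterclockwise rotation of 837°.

Rotation matrix formula: [[cos θ, -sin θ], [sin θ, cos θ]]
For θ = 837°:
cos(837°) = -0.4540
sin(837°) = 0.8910
Result: [[-0.4540, -0.8910], [0.8910, -0.4540]]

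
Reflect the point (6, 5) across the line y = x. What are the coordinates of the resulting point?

Reflection across line y = x: (6, 5) → (5, 6)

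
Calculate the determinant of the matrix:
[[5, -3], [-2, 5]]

For a 2×2 matrix [[a, b], [c, d]], det = ad - bc
det = (5)(5) - (-3)(-2) = 25 - 6 = 19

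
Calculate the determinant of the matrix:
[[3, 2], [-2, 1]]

For a 2×2 matrix [[a, b], [c, d]], det = ad - bc
det = (3)(1) - (2)(-2) = 3 - -4 = 7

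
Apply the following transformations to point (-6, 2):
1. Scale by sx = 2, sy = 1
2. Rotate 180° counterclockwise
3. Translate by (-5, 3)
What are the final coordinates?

Step 1: Scale → (-12, 2)
Step 2: Rotate 180° → (12, -2)
Step 3: Translate → (7, 1)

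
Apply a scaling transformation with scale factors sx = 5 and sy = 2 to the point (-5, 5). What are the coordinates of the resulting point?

Scaling matrix:
[[5, 0], [0, 2]]
Result: (-5 × 5, 5 × 2) = (-25, 10)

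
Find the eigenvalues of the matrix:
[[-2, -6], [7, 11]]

Characteristic equation: det(A - λI) = 0
λ² - (trace)λ + (det) = 0
trace = -2 + 11 = 9, det = (-2)(11) - (-6)(7) = 20
λ² - (9)λ + (20) = 0
λ = (9 ± √((9)² - 4·(20))) / 2 = (9 ± √1) / 2
Solving: λ = 4, 5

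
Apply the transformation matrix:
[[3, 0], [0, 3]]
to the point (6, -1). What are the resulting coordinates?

Matrix multiplication:
[[3, 0], [0, 3]] × [6, -1]ᵀ
= [(3)(6) + (0)(-1), (0)(6) + (3)(-1)]ᵀ
= [18, -3]ᵀ
Result: (18, -3)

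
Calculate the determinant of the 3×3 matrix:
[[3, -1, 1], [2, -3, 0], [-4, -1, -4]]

Expansion along first row:
det = 3·det([[-3,0],[-1,-4]]) - -1·det([[2,0],[-4,-4]]) + 1·det([[2,-3],[-4,-1]])
    = 3·(-3·-4 - 0·-1) - -1·(2·-4 - 0·-4) + 1·(2·-1 - -3·-4)
    = 3·12 - -1·-8 + 1·-14
    = 36 + -8 + -14 = 14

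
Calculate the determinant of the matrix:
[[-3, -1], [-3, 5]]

For a 2×2 matrix [[a, b], [c, d]], det = ad - bc
det = (-3)(5) - (-1)(-3) = -15 - 3 = -18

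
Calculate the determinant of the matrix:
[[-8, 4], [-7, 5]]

For a 2×2 matrix [[a, b], [c, d]], det = ad - bc
det = (-8)(5) - (4)(-7) = -40 - -28 = -12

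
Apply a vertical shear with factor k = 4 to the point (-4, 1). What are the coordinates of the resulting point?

Shear matrix for vertical shear with factor k = 4:
[[1, 0], [4, 1]]
Result: (-4, 1) → (-4, -15)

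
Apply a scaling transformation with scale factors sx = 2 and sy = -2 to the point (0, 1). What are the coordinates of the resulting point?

Scaling matrix:
[[2, 0], [0, -2]]
Result: (0 × 2, 1 × -2) = (0, -2)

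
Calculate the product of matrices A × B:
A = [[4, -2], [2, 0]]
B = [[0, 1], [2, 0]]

Matrix multiplication:
C[0][0] = 4×0 + -2×2 = -4
C[0][1] = 4×1 + -2×0 = 4
C[1][0] = 2×0 + 0×2 = 0
C[1][1] = 2×1 + 0×0 = 2
Result: [[-4, 4], [0, 2]]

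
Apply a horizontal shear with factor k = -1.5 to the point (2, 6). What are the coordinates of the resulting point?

Shear matrix for horizontal shear with factor k = -1.5:
[[1, -1.50], [0, 1]]
Result: (2, 6) → (-7, 6)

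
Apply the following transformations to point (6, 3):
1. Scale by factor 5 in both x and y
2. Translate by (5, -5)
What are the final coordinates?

Step 1: Scale (6, 3) by 5 → (30, 15)
Step 2: Translate by (5, -5) → (35, 10)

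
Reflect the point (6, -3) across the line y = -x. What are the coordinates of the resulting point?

Reflection across line y = -x: (6, -3) → (3, -6)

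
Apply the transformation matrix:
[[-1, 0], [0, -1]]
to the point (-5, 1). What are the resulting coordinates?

Matrix multiplication:
[[-1, 0], [0, -1]] × [-5, 1]ᵀ
= [(-1)(-5) + (0)(1), (0)(-5) + (-1)(1)]ᵀ
= [5, -1]ᵀ
Result: (5, -1)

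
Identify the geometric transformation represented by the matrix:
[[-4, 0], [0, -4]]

This matrix represents: uniform scaling by factor -4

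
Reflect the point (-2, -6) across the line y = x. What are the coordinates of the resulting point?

Reflection across line y = x: (-2, -6) → (-6, -2)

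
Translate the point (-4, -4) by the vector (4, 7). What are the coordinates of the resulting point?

Translation by (4, 7) (homogeneous matrix [[1, 0, 4], [0, 1, 7], [0, 0, 1]]):
x' = -4 + 4 = 0
y' = -4 + 7 = 3
Result: (0, 3)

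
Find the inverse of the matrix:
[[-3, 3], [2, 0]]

For [[a,b],[c,d]], inverse = (1/det)·[[d,-b],[-c,a]]
det = (-3)(0) - (3)(2) = 0 - 6 = -6
Inverse = (1/-6)·[[0, -3], [-2, -3]]
= [[0, 1/2], [1/3, 1/2]]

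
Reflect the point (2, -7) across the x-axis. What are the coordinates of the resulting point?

Reflection across x-axis: (2, -7) → (2, 7)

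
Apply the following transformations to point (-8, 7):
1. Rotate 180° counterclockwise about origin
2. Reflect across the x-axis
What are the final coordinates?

Step 1: Rotate 180° → (8, -7)
Step 2: Reflect across x-axis → (8, 7)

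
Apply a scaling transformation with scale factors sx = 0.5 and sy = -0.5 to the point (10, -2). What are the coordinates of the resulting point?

Scaling matrix:
[[0.50, 0], [0, -0.50]]
Result: (10 × 0.5, -2 × -0.5) = (5, 1)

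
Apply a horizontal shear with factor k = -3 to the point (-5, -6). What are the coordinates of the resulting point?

Shear matrix for horizontal shear with factor k = -3:
[[1, -3], [0, 1]]
Result: (-5, -6) → (13, -6)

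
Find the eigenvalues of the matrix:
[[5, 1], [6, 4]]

Characteristic equation: det(A - λI) = 0
λ² - (trace)λ + (det) = 0
trace = 5 + 4 = 9, det = (5)(4) - (1)(6) = 14
λ² - (9)λ + (14) = 0
λ = (9 ± √((9)² - 4·(14))) / 2 = (9 ± √25) / 2
Solving: λ = 2, 7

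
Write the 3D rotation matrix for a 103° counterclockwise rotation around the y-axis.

Rotation matrix for counterclockwise 103° around y-axis:
cos(103°) = -0.2250, sin(103°) = 0.9744
Result: [[-0.2250, 0, 0.9744], [0, 1, 0], [-0.9744, 0, -0.2250]]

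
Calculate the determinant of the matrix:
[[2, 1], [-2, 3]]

For a 2×2 matrix [[a, b], [c, d]], det = ad - bc
det = (2)(3) - (1)(-2) = 6 - -2 = 8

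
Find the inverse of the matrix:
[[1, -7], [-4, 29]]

For [[a,b],[c,d]], inverse = (1/det)·[[d,-b],[-c,a]]
det = (1)(29) - (-7)(-4) = 29 - 28 = 1
Inverse = [[29, 7], [4, 1]]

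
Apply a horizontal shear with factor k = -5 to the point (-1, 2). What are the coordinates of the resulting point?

Shear matrix for horizontal shear with factor k = -5:
[[1, -5], [0, 1]]
Result: (-1, 2) → (-11, 2)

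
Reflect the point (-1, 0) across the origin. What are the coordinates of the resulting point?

Reflection across origin: (-1, 0) → (1, 0)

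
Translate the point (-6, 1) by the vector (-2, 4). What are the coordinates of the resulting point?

Translation by (-2, 4) (homogeneous matrix [[1, 0, -2], [0, 1, 4], [0, 0, 1]]):
x' = -6 + -2 = -8
y' = 1 + 4 = 5
Result: (-8, 5)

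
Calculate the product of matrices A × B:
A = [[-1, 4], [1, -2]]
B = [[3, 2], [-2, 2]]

Matrix multiplication:
C[0][0] = -1×3 + 4×-2 = -11
C[0][1] = -1×2 + 4×2 = 6
C[1][0] = 1×3 + -2×-2 = 7
C[1][1] = 1×2 + -2×2 = -2
Result: [[-11, 6], [7, -2]]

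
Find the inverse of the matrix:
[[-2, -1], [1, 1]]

For [[a,b],[c,d]], inverse = (1/det)·[[d,-b],[-c,a]]
det = (-2)(1) - (-1)(1) = -2 - -1 = -1
Inverse = (1/-1)·[[1, 1], [-1, -2]]
= [[-1, -1], [1, 2]]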